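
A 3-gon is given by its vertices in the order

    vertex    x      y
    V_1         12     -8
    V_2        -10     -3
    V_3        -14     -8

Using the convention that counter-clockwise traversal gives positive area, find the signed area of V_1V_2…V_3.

65

Σ = (-116) + (38) + (208) = 130
Signed area = Σ/2 = 65 (positive ⇒ counter-clockwise traversal).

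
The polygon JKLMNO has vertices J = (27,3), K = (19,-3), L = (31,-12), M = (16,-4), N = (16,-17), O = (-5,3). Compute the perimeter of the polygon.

|JK| = √((-8)² + (-6)²) = √100 = 10
|KL| = √((12)² + (-9)²) = √225 = 15
|LM| = √((-15)² + (8)²) = √289 = 17
|MN| = √((0)² + (-13)²) = √169 = 13
|NO| = √((-21)² + (20)²) = √841 = 29
|OJ| = √((32)² + (0)²) = √1024 = 32
Perimeter = 10 + 15 + 17 + 13 + 29 + 32 = 116.

116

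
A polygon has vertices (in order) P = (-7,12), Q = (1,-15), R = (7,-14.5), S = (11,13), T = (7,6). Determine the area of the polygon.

267.5

Σ = (93) + (90.5) + (250.5) + (-25) + (126) = 535
Area = |Σ|/2 = 267.5.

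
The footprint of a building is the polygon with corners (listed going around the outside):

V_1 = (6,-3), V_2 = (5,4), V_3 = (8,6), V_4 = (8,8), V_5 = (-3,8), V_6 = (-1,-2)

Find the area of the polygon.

85

Apply the shoelace (surveyor's) formula: 2A = Σ (x_i·y_{i+1} − x_{i+1}·y_i), indices taken mod 6.
Σ = (39) + (-2) + (16) + (88) + (14) + (15) = 170
Area = |Σ|/2 = 85.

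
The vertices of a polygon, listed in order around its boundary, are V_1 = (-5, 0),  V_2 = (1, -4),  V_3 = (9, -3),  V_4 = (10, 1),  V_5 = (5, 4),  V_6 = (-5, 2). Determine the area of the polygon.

83.5

Apply the shoelace (surveyor's) formula: 2A = Σ (x_i·y_{i+1} − x_{i+1}·y_i), indices taken mod 6.
Cross-terms: 20, 33, 39, 35, 30, 10  ⇒  Σ = 167
Area = |Σ|/2 = 83.5.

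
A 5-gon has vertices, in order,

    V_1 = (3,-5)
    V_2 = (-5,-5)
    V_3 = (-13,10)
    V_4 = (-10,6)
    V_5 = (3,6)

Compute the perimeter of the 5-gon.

54

|V_1V_2| = √((-8)² + (0)²) = √64 = 8
|V_2V_3| = √((-8)² + (15)²) = √289 = 17
|V_3V_4| = √((3)² + (-4)²) = √25 = 5
|V_4V_5| = √((13)² + (0)²) = √169 = 13
|V_5V_1| = √((0)² + (-11)²) = √121 = 11
Perimeter = 8 + 17 + 5 + 13 + 11 = 54.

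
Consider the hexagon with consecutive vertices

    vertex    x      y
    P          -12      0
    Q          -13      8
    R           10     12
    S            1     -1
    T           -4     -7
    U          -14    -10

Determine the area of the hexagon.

271.5

P→Q: (-12)(8) − (-13)(0) = -96
Q→R: (-13)(12) − (10)(8) = -236
R→S: (10)(-1) − (1)(12) = -22
S→T: (1)(-7) − (-4)(-1) = -11
T→U: (-4)(-10) − (-14)(-7) = -58
U→P: (-14)(0) − (-12)(-10) = -120
Σ = -543
Area = |Σ|/2 = 271.5.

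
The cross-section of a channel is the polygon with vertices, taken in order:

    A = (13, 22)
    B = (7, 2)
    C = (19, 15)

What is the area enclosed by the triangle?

Apply the shoelace formula: 2A = Σ (x_i·y_{i+1} − x_{i+1}·y_i), indices taken mod 3.
A→B: (13)(2) − (7)(22) = -128
B→C: (7)(15) − (19)(2) = 67
C→A: (19)(22) − (13)(15) = 223
Σ = 162
Area = |Σ|/2 = 81.

81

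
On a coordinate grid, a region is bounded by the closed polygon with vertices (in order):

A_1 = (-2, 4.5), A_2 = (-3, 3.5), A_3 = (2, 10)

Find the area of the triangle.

Apply the surveyor's formula: 2A = Σ (x_i·y_{i+1} − x_{i+1}·y_i), indices taken mod 3.
Σ = (6.5) + (-37) + (29) = -1.5
Area = |Σ|/2 = 0.75.

0.75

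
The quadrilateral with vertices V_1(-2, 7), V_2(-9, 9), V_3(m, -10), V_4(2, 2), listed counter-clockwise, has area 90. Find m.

-1

The doubled signed area Σ (x_i y_{i+1} − x_{i+1} y_i) is linear in m.
With m=0 it equals 173; the coefficient of m is -7 (from the two edges through V_3).
So -7·m + 173 = 2·90 = 180 ⇒ m = -1.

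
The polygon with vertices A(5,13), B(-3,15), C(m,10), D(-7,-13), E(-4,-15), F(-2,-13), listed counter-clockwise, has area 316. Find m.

-13

The doubled signed area Σ (x_i y_{i+1} − x_{i+1} y_i) is linear in m.
With m=0 it equals 268; the coefficient of m is -28 (from the two edges through C).
So -28·m + 268 = 2·316 = 632 ⇒ m = -13.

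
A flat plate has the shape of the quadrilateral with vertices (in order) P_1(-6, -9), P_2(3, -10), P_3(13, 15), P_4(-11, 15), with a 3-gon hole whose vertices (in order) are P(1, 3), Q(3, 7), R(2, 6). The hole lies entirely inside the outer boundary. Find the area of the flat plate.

404.5

Outer boundary:
Σ = (87) + (175) + (360) + (189) = 811
Area = |Σ|/2 = 405.5.
Hole:
Σ = (-2) + (4) + (0) = 2
Area = |Σ|/2 = 1.
Net area = 405.5 − 1 = 404.5.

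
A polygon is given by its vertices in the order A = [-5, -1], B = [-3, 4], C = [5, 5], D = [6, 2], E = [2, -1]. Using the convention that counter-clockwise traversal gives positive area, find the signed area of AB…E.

-47.5

Apply Gauss's area formula: 2A = Σ (x_i·y_{i+1} − x_{i+1}·y_i), indices taken mod 5.
Cross-terms: -23, -35, -20, -10, -7  ⇒  Σ = -95
Signed area = Σ/2 = -47.5 (negative ⇒ clockwise traversal).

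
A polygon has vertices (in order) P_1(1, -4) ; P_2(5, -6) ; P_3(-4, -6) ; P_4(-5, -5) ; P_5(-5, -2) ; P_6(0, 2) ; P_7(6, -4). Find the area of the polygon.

53.5

Apply the shoelace (surveyor's) formula: 2A = Σ (x_i·y_{i+1} − x_{i+1}·y_i), indices taken mod 7.
Σ = (14) + (-54) + (-10) + (-15) + (-10) + (-12) + (-20) = -107
Area = |Σ|/2 = 53.5.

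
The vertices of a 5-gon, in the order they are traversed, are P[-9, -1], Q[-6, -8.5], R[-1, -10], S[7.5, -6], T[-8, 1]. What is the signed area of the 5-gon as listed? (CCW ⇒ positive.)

89.75

Apply Gauss's area formula: 2A = Σ (x_i·y_{i+1} − x_{i+1}·y_i), indices taken mod 5.
Cross-terms: 70.5, 51.5, 81, -40.5, 17  ⇒  Σ = 179.5
Signed area = Σ/2 = 89.75 (positive ⇒ counter-clockwise traversal).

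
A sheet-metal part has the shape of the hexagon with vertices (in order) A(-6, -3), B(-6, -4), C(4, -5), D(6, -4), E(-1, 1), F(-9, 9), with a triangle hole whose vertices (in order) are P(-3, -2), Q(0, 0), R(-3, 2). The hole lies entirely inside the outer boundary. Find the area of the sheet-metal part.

Outer boundary:
Apply the surveyor's formula: 2A = Σ (x_i·y_{i+1} − x_{i+1}·y_i), indices taken mod 6.
Cross-terms: 6, 46, 14, 2, 0, 81  ⇒  Σ = 149
Area = |Σ|/2 = 74.5.
Hole:
Apply Gauss's area formula: 2A = Σ (x_i·y_{i+1} − x_{i+1}·y_i), indices taken mod 3.
Σ = (0) + (0) + (12) = 12
Area = |Σ|/2 = 6.
Net area = 74.5 − 6 = 68.5.

68.5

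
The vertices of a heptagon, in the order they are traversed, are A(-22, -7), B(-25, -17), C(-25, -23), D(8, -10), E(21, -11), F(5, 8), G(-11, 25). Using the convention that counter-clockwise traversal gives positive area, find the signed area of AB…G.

Apply Gauss's area formula: 2A = Σ (x_i·y_{i+1} − x_{i+1}·y_i), indices taken mod 7.
Cross-terms: 199, 150, 434, 122, 223, 213, 627  ⇒  Σ = 1968
Signed area = Σ/2 = 984 (positive ⇒ counter-clockwise traversal).

984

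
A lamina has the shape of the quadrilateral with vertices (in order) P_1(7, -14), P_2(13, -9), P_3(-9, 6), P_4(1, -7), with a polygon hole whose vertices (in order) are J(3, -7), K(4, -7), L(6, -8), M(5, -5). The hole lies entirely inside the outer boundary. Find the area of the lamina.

Outer boundary:
P_1→P_2: (7)(-9) − (13)(-14) = 119
P_2→P_3: (13)(6) − (-9)(-9) = -3
P_3→P_4: (-9)(-7) − (1)(6) = 57
P_4→P_1: (1)(-14) − (7)(-7) = 35
Σ = 208
Area = |Σ|/2 = 104.
Hole:
Apply Gauss's area formula: 2A = Σ (x_i·y_{i+1} − x_{i+1}·y_i), indices taken mod 4.
Cross-terms: 7, 10, 10, -20  ⇒  Σ = 7
Area = |Σ|/2 = 3.5.
Net area = 104 − 3.5 = 100.5.

100.5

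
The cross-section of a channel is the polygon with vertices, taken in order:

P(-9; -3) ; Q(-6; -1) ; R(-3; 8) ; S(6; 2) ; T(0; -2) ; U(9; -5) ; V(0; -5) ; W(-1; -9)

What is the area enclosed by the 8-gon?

Apply Gauss's area formula: 2A = Σ (x_i·y_{i+1} − x_{i+1}·y_i), indices taken mod 8.
P→Q: (-9)(-1) − (-6)(-3) = -9
Q→R: (-6)(8) − (-3)(-1) = -51
R→S: (-3)(2) − (6)(8) = -54
S→T: (6)(-2) − (0)(2) = -12
T→U: (0)(-5) − (9)(-2) = 18
U→V: (9)(-5) − (0)(-5) = -45
V→W: (0)(-9) − (-1)(-5) = -5
W→P: (-1)(-3) − (-9)(-9) = -78
Σ = -236
Area = |Σ|/2 = 118.

118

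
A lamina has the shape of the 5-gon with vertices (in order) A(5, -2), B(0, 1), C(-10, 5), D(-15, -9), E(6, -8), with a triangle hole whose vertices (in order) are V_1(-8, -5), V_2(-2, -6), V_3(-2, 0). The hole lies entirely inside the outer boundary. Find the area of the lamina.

173

Outer boundary:
Σ = (5) + (10) + (165) + (174) + (28) = 382
Area = |Σ|/2 = 191.
Hole:
Σ = (38) + (-12) + (10) = 36
Area = |Σ|/2 = 18.
Net area = 191 − 18 = 173.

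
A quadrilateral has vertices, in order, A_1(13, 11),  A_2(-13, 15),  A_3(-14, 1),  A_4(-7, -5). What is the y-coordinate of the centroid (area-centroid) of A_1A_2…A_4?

289/45

Apply Gauss's area formula. First the cross-terms c_i = x_i·y_{i+1} − x_{i+1}·y_i:
  338, 197, 77, -12  ⇒  2A = 600, A = 300.
Then Σ (y_i + y_{i+1})·c_i = 11560, so ȳ = 11560 / (6·300) = 289/45.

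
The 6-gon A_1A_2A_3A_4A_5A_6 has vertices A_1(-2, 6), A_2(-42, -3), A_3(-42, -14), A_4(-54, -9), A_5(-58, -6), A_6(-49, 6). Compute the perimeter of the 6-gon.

|A_1A_2| = √((-40)² + (-9)²) = √1681 = 41
|A_2A_3| = √((0)² + (-11)²) = √121 = 11
|A_3A_4| = √((-12)² + (5)²) = √169 = 13
|A_4A_5| = √((-4)² + (3)²) = √25 = 5
|A_5A_6| = √((9)² + (12)²) = √225 = 15
|A_6A_1| = √((47)² + (0)²) = √2209 = 47
Perimeter = 41 + 11 + 13 + 5 + 15 + 47 = 132.

132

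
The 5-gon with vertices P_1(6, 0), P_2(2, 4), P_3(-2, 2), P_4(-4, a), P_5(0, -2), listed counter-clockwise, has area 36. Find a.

-4

The doubled signed area Σ (x_i y_{i+1} − x_{i+1} y_i) is linear in a.
With a=0 it equals 64; the coefficient of a is -2 (from the two edges through P_4).
So -2·a + 64 = 2·36 = 72 ⇒ a = -4.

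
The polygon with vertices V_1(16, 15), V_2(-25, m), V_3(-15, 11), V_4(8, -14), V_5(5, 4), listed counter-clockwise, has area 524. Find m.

The doubled signed area Σ (x_i y_{i+1} − x_{i+1} y_i) is linear in m.
With m=0 it equals 335; the coefficient of m is 31 (from the two edges through V_2).
So 31·m + 335 = 2·524 = 1048 ⇒ m = 23.

23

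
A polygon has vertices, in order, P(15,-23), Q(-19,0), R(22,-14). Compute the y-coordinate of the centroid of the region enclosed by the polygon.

-37/3

Apply the shoelace formula. First the cross-terms c_i = x_i·y_{i+1} − x_{i+1}·y_i:
  -437, 266, -296  ⇒  2A = -467, A = -233.5.
Then Σ (y_i + y_{i+1})·c_i = 17279, so ȳ = 17279 / (6·(-233.5)) = -37/3.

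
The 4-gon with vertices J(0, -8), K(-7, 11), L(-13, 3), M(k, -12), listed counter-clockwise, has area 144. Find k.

-6

The doubled signed area Σ (x_i y_{i+1} − x_{i+1} y_i) is linear in k.
With k=0 it equals 222; the coefficient of k is -11 (from the two edges through M).
So -11·k + 222 = 2·144 = 288 ⇒ k = -6.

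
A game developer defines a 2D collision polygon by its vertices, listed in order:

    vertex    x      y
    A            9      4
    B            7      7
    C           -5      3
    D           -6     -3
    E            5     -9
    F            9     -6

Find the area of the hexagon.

Apply Gauss's area formula: 2A = Σ (x_i·y_{i+1} − x_{i+1}·y_i), indices taken mod 6.
Cross-terms: 35, 56, 33, 69, 51, 90  ⇒  Σ = 334
Area = |Σ|/2 = 167.

167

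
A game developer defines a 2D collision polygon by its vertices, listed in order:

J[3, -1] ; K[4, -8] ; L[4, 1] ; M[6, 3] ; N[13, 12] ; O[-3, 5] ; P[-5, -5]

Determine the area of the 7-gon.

Σ = (-20) + (36) + (6) + (33) + (101) + (40) + (20) = 216
Area = |Σ|/2 = 108.

108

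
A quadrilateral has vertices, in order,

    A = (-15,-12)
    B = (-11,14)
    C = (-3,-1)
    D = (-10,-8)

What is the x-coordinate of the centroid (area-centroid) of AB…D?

Apply Gauss's area formula. First the cross-terms c_i = x_i·y_{i+1} − x_{i+1}·y_i:
  -342, 53, 14, 0  ⇒  2A = -275, A = -137.5.
Then Σ (x_i + x_{i+1})·c_i = 7968, so x̄ = 7968 / (6·(-137.5)) = -2656/275.

-2656/275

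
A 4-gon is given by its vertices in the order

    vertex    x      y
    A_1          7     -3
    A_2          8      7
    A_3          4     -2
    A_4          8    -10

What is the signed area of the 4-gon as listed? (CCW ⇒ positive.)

Apply the surveyor's formula: 2A = Σ (x_i·y_{i+1} − x_{i+1}·y_i), indices taken mod 4.
A_1→A_2: (7)(7) − (8)(-3) = 73
A_2→A_3: (8)(-2) − (4)(7) = -44
A_3→A_4: (4)(-10) − (8)(-2) = -24
A_4→A_1: (8)(-3) − (7)(-10) = 46
Σ = 51
Signed area = Σ/2 = 25.5 (positive ⇒ counter-clockwise traversal).

25.5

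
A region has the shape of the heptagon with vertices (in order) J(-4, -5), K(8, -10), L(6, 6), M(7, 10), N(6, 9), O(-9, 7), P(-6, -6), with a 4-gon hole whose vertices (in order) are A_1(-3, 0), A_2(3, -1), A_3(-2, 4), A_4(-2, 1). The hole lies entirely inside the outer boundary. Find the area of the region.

Outer boundary:
Σ = (80) + (108) + (18) + (3) + (123) + (96) + (6) = 434
Area = |Σ|/2 = 217.
Hole:
Apply the shoelace (surveyor's) formula: 2A = Σ (x_i·y_{i+1} − x_{i+1}·y_i), indices taken mod 4.
Cross-terms: 3, 10, 6, 3  ⇒  Σ = 22
Area = |Σ|/2 = 11.
Net area = 217 − 11 = 206.

206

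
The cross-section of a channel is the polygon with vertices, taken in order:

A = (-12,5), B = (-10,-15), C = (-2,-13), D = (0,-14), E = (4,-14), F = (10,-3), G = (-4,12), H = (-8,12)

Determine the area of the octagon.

401

Apply the surveyor's formula: 2A = Σ (x_i·y_{i+1} − x_{i+1}·y_i), indices taken mod 8.
A→B: (-12)(-15) − (-10)(5) = 230
B→C: (-10)(-13) − (-2)(-15) = 100
C→D: (-2)(-14) − (0)(-13) = 28
D→E: (0)(-14) − (4)(-14) = 56
E→F: (4)(-3) − (10)(-14) = 128
F→G: (10)(12) − (-4)(-3) = 108
G→H: (-4)(12) − (-8)(12) = 48
H→A: (-8)(5) − (-12)(12) = 104
Σ = 802
Area = |Σ|/2 = 401.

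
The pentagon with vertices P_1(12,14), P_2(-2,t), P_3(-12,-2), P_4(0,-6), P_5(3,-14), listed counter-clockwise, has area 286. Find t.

10

The doubled signed area Σ (x_i y_{i+1} − x_{i+1} y_i) is linear in t.
With t=0 it equals 332; the coefficient of t is 24 (from the two edges through P_2).
So 24·t + 332 = 2·286 = 572 ⇒ t = 10.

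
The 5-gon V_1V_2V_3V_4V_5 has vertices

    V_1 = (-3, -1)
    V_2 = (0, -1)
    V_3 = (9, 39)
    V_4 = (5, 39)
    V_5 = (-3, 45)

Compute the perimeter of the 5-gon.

104

|V_1V_2| = √((3)² + (0)²) = √9 = 3
|V_2V_3| = √((9)² + (40)²) = √1681 = 41
|V_3V_4| = √((-4)² + (0)²) = √16 = 4
|V_4V_5| = √((-8)² + (6)²) = √100 = 10
|V_5V_1| = √((0)² + (-46)²) = √2116 = 46
Perimeter = 3 + 41 + 4 + 10 + 46 = 104.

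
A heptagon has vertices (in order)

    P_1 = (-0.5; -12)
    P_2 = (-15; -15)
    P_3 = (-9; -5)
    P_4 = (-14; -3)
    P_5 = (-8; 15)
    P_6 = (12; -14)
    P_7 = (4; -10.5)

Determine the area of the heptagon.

350.375

Apply the shoelace formula: 2A = Σ (x_i·y_{i+1} − x_{i+1}·y_i), indices taken mod 7.
Σ = (-172.5) + (-60) + (-43) + (-234) + (-68) + (-70) + (-53.25) = -700.75
Area = |Σ|/2 = 350.375.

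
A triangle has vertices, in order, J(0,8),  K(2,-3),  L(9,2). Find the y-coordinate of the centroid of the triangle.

7/3

Apply the shoelace (surveyor's) formula. First the cross-terms c_i = x_i·y_{i+1} − x_{i+1}·y_i:
  -16, 31, 72  ⇒  2A = 87, A = 43.5.
Then Σ (y_i + y_{i+1})·c_i = 609, so ȳ = 609 / (6·43.5) = 7/3.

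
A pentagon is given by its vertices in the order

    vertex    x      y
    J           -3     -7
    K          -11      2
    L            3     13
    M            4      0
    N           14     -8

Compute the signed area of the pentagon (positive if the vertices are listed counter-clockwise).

Apply Gauss's area formula: 2A = Σ (x_i·y_{i+1} − x_{i+1}·y_i), indices taken mod 5.
Cross-terms: -83, -149, -52, -32, -122  ⇒  Σ = -438
Signed area = Σ/2 = -219 (negative ⇒ clockwise traversal).

-219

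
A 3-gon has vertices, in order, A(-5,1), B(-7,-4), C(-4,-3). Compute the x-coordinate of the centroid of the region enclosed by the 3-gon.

Apply the shoelace (surveyor's) formula. First the cross-terms c_i = x_i·y_{i+1} − x_{i+1}·y_i:
  27, 5, -19  ⇒  2A = 13, A = 6.5.
Then Σ (x_i + x_{i+1})·c_i = -208, so x̄ = -208 / (6·6.5) = -16/3.

-16/3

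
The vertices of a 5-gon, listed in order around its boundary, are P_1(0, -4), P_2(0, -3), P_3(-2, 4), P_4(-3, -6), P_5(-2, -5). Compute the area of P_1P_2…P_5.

14.5

Apply the surveyor's formula: 2A = Σ (x_i·y_{i+1} − x_{i+1}·y_i), indices taken mod 5.
P_1→P_2: (0)(-3) − (0)(-4) = 0
P_2→P_3: (0)(4) − (-2)(-3) = -6
P_3→P_4: (-2)(-6) − (-3)(4) = 24
P_4→P_5: (-3)(-5) − (-2)(-6) = 3
P_5→P_1: (-2)(-4) − (0)(-5) = 8
Σ = 29
Area = |Σ|/2 = 14.5.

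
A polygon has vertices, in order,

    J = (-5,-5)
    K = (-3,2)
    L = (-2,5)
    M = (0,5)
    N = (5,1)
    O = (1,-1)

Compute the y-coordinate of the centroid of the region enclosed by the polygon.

64/87

Apply Gauss's area formula. First the cross-terms c_i = x_i·y_{i+1} − x_{i+1}·y_i:
  -25, -11, -10, -25, -6, -10  ⇒  2A = -87, A = -43.5.
Then Σ (y_i + y_{i+1})·c_i = -192, so ȳ = -192 / (6·(-43.5)) = 64/87.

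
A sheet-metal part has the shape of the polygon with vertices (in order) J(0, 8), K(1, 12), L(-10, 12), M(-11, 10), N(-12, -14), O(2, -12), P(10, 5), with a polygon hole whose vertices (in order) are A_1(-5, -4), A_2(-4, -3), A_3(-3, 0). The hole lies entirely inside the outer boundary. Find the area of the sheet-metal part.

405

Outer boundary:
Apply Gauss's area formula: 2A = Σ (x_i·y_{i+1} − x_{i+1}·y_i), indices taken mod 7.
Cross-terms: -8, 132, 32, 274, 172, 130, 80  ⇒  Σ = 812
Area = |Σ|/2 = 406.
Hole:
Apply the shoelace formula: 2A = Σ (x_i·y_{i+1} − x_{i+1}·y_i), indices taken mod 3.
Cross-terms: -1, -9, 12  ⇒  Σ = 2
Area = |Σ|/2 = 1.
Net area = 406 − 1 = 405.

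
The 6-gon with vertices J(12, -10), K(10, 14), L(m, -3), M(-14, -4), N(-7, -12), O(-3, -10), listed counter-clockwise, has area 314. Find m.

-6

Write out the shoelace sum; only the two edges meeting at L involve m:
2·Area = [(10·(-3) − m·14) + (m·(-4) − (-14)·(-3))] + 592
       = -18·m + 520 = 628
⇒ m = -6.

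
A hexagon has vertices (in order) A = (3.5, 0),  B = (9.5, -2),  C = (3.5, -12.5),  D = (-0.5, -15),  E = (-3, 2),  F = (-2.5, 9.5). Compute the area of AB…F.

140.125

Σ = (-7) + (-111.75) + (-58.75) + (-46) + (-23.5) + (-33.25) = -280.25
Area = |Σ|/2 = 140.125.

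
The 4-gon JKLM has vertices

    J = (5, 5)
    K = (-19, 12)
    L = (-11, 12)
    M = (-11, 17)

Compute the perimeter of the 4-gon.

58

|JK| = √((-24)² + (7)²) = √625 = 25
|KL| = √((8)² + (0)²) = √64 = 8
|LM| = √((0)² + (5)²) = √25 = 5
|MJ| = √((16)² + (-12)²) = √400 = 20
Perimeter = 25 + 8 + 5 + 20 = 58.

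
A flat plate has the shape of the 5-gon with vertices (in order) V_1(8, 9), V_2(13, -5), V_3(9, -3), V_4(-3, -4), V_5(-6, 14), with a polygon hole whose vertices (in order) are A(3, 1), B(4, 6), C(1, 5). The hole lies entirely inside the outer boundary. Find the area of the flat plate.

207

Outer boundary:
Apply Gauss's area formula: 2A = Σ (x_i·y_{i+1} − x_{i+1}·y_i), indices taken mod 5.
Σ = (-157) + (6) + (-45) + (-66) + (-166) = -428
Area = |Σ|/2 = 214.
Hole:
Σ = (14) + (14) + (-14) = 14
Area = |Σ|/2 = 7.
Net area = 214 − 7 = 207.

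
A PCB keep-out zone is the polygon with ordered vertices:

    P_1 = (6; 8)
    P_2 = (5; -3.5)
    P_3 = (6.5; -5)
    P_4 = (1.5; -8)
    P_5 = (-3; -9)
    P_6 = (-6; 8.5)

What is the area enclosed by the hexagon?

Apply Gauss's area formula: 2A = Σ (x_i·y_{i+1} − x_{i+1}·y_i), indices taken mod 6.
Σ = (-61) + (-2.25) + (-44.5) + (-37.5) + (-79.5) + (-99) = -323.75
Area = |Σ|/2 = 161.875.

161.875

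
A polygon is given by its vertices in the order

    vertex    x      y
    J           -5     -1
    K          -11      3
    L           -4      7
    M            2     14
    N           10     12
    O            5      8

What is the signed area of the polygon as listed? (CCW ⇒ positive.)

Cross-terms: -26, -65, -70, -116, 20, 35  ⇒  Σ = -222
Signed area = Σ/2 = -111 (negative ⇒ clockwise traversal).

-111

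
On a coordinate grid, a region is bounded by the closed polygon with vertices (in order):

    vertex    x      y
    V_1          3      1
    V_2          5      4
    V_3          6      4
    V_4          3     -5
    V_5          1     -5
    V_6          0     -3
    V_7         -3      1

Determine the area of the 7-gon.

Apply the shoelace formula: 2A = Σ (x_i·y_{i+1} − x_{i+1}·y_i), indices taken mod 7.
Σ = (7) + (-4) + (-42) + (-10) + (-3) + (-9) + (-6) = -67
Area = |Σ|/2 = 33.5.

33.5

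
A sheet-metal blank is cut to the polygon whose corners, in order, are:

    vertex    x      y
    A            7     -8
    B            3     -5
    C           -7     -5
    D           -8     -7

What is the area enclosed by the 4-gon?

Σ = (-11) + (-50) + (9) + (113) = 61
Area = |Σ|/2 = 30.5.

30.5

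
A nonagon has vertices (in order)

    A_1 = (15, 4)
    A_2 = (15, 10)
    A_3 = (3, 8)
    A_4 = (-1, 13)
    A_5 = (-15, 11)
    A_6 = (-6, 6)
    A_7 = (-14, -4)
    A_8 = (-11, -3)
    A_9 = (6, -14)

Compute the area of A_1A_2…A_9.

Apply the surveyor's formula: 2A = Σ (x_i·y_{i+1} − x_{i+1}·y_i), indices taken mod 9.
Cross-terms: 90, 90, 47, 184, -24, 108, -2, 172, 234  ⇒  Σ = 899
Area = |Σ|/2 = 449.5.

449.5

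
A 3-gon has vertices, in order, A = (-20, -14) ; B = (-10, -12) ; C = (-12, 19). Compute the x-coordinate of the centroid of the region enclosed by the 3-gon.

Apply the shoelace (surveyor's) formula. First the cross-terms c_i = x_i·y_{i+1} − x_{i+1}·y_i:
  100, -334, 548  ⇒  2A = 314, A = 157.
Then Σ (x_i + x_{i+1})·c_i = -13188, so x̄ = -13188 / (6·157) = -14.

-14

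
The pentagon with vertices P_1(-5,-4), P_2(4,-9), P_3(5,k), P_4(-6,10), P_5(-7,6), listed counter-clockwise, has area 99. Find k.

The doubled signed area Σ (x_i y_{i+1} − x_{i+1} y_i) is linear in k.
With k=0 it equals 248; the coefficient of k is 10 (from the two edges through P_3).
So 10·k + 248 = 2·99 = 198 ⇒ k = -5.

-5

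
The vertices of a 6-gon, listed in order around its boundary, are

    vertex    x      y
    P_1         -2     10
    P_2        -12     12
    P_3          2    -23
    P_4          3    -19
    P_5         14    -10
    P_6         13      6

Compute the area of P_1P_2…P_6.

485.5

Apply Gauss's area formula: 2A = Σ (x_i·y_{i+1} − x_{i+1}·y_i), indices taken mod 6.
Cross-terms: 96, 252, 31, 236, 214, 142  ⇒  Σ = 971
Area = |Σ|/2 = 485.5.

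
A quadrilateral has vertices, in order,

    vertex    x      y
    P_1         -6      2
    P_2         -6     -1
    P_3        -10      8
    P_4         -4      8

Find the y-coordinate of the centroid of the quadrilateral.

Apply Gauss's area formula. First the cross-terms c_i = x_i·y_{i+1} − x_{i+1}·y_i:
  18, -58, -48, 40  ⇒  2A = -48, A = -24.
Then Σ (y_i + y_{i+1})·c_i = -756, so ȳ = -756 / (6·(-24)) = 5.25.

5.25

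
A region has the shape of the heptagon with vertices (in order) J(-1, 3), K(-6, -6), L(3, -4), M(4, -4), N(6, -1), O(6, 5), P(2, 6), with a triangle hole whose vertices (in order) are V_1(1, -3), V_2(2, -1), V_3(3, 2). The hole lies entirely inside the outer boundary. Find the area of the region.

81.5

Outer boundary:
Apply Gauss's area formula: 2A = Σ (x_i·y_{i+1} − x_{i+1}·y_i), indices taken mod 7.
Σ = (24) + (42) + (4) + (20) + (36) + (26) + (12) = 164
Area = |Σ|/2 = 82.
Hole:
Apply the shoelace (surveyor's) formula: 2A = Σ (x_i·y_{i+1} − x_{i+1}·y_i), indices taken mod 3.
Cross-terms: 5, 7, -11  ⇒  Σ = 1
Area = |Σ|/2 = 0.5.
Net area = 82 − 0.5 = 81.5.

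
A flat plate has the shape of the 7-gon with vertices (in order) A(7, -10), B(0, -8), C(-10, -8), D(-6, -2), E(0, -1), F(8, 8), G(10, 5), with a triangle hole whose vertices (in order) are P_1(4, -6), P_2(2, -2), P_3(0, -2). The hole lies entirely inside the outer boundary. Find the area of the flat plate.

Outer boundary:
Apply the shoelace formula: 2A = Σ (x_i·y_{i+1} − x_{i+1}·y_i), indices taken mod 7.
Cross-terms: -56, -80, -28, 6, 8, -40, -135  ⇒  Σ = -325
Area = |Σ|/2 = 162.5.
Hole:
Apply the surveyor's formula: 2A = Σ (x_i·y_{i+1} − x_{i+1}·y_i), indices taken mod 3.
Σ = (4) + (-4) + (8) = 8
Area = |Σ|/2 = 4.
Net area = 162.5 − 4 = 158.5.

158.5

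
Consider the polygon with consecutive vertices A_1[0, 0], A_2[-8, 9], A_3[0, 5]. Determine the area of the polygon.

20

Apply the shoelace formula: 2A = Σ (x_i·y_{i+1} − x_{i+1}·y_i), indices taken mod 3.
A_1→A_2: (0)(9) − (-8)(0) = 0
A_2→A_3: (-8)(5) − (0)(9) = -40
A_3→A_1: (0)(0) − (0)(5) = 0
Σ = -40
Area = |Σ|/2 = 20.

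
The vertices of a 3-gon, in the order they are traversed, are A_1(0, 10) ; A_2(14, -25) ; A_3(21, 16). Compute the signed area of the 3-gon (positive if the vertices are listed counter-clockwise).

Apply Gauss's area formula: 2A = Σ (x_i·y_{i+1} − x_{i+1}·y_i), indices taken mod 3.
A_1→A_2: (0)(-25) − (14)(10) = -140
A_2→A_3: (14)(16) − (21)(-25) = 749
A_3→A_1: (21)(10) − (0)(16) = 210
Σ = 819
Signed area = Σ/2 = 409.5 (positive ⇒ counter-clockwise traversal).

409.5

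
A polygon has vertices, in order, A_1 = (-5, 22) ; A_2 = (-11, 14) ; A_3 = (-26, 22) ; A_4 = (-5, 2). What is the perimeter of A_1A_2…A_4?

|A_1A_2| = √((-6)² + (-8)²) = √100 = 10
|A_2A_3| = √((-15)² + (8)²) = √289 = 17
|A_3A_4| = √((21)² + (-20)²) = √841 = 29
|A_4A_1| = √((0)² + (20)²) = √400 = 20
Perimeter = 10 + 17 + 29 + 20 = 76.

76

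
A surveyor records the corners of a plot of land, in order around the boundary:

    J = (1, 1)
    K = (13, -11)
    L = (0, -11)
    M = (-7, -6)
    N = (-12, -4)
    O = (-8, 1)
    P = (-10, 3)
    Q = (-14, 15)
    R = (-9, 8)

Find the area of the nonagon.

Apply Gauss's area formula: 2A = Σ (x_i·y_{i+1} − x_{i+1}·y_i), indices taken mod 9.
Cross-terms: -24, -143, -77, -44, -44, -14, -108, 23, -17  ⇒  Σ = -448
Area = |Σ|/2 = 224.

224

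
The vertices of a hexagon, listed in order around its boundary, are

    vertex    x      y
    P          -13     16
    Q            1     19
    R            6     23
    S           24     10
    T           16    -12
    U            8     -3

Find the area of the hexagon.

Apply the shoelace formula: 2A = Σ (x_i·y_{i+1} − x_{i+1}·y_i), indices taken mod 6.
Σ = (-263) + (-91) + (-492) + (-448) + (48) + (89) = -1157
Area = |Σ|/2 = 578.5.

578.5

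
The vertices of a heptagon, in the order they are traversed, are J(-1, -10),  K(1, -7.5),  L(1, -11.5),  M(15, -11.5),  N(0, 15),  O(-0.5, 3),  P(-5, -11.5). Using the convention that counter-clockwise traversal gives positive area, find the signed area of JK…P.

J→K: (-1)(-7.5) − (1)(-10) = 17.5
K→L: (1)(-11.5) − (1)(-7.5) = -4
L→M: (1)(-11.5) − (15)(-11.5) = 161
M→N: (15)(15) − (0)(-11.5) = 225
N→O: (0)(3) − (-0.5)(15) = 7.5
O→P: (-0.5)(-11.5) − (-5)(3) = 20.75
P→J: (-5)(-10) − (-1)(-11.5) = 38.5
Σ = 466.25
Signed area = Σ/2 = 233.125 (positive ⇒ counter-clockwise traversal).

233.125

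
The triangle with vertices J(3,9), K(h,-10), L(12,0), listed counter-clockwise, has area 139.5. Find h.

The doubled signed area Σ (x_i y_{i+1} − x_{i+1} y_i) is linear in h.
With h=0 it equals 198; the coefficient of h is -9 (from the two edges through K).
So -9·h + 198 = 2·139.5 = 279 ⇒ h = -9.

-9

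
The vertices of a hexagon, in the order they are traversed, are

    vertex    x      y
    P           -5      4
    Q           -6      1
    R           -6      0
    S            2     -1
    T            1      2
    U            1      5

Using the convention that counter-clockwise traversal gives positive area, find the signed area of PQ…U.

Apply the shoelace (surveyor's) formula: 2A = Σ (x_i·y_{i+1} − x_{i+1}·y_i), indices taken mod 6.
P→Q: (-5)(1) − (-6)(4) = 19
Q→R: (-6)(0) − (-6)(1) = 6
R→S: (-6)(-1) − (2)(0) = 6
S→T: (2)(2) − (1)(-1) = 5
T→U: (1)(5) − (1)(2) = 3
U→P: (1)(4) − (-5)(5) = 29
Σ = 68
Signed area = Σ/2 = 34 (positive ⇒ counter-clockwise traversal).

34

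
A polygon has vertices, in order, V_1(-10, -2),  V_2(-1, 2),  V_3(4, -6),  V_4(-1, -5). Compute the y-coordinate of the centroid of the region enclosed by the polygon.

-15/7

Apply the surveyor's formula. First the cross-terms c_i = x_i·y_{i+1} − x_{i+1}·y_i:
  -22, -2, -26, -48  ⇒  2A = -98, A = -49.
Then Σ (y_i + y_{i+1})·c_i = 630, so ȳ = 630 / (6·(-49)) = -15/7.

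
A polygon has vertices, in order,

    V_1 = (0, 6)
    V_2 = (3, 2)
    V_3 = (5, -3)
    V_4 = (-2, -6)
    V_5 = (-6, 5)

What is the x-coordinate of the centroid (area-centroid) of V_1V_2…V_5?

-18/31

Apply the surveyor's formula. First the cross-terms c_i = x_i·y_{i+1} − x_{i+1}·y_i:
  -18, -19, -36, -46, -36  ⇒  2A = -155, A = -77.5.
Then Σ (x_i + x_{i+1})·c_i = 270, so x̄ = 270 / (6·(-77.5)) = -18/31.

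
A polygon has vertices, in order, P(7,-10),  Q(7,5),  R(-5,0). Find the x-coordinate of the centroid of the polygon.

3

Apply the surveyor's formula. First the cross-terms c_i = x_i·y_{i+1} − x_{i+1}·y_i:
  105, 25, 50  ⇒  2A = 180, A = 90.
Then Σ (x_i + x_{i+1})·c_i = 1620, so x̄ = 1620 / (6·90) = 3.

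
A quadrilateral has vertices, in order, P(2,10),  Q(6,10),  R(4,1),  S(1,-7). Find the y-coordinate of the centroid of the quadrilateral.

928/237

Apply the shoelace (surveyor's) formula. First the cross-terms c_i = x_i·y_{i+1} − x_{i+1}·y_i:
  -40, -34, -29, 24  ⇒  2A = -79, A = -39.5.
Then Σ (y_i + y_{i+1})·c_i = -928, so ȳ = -928 / (6·(-39.5)) = 928/237.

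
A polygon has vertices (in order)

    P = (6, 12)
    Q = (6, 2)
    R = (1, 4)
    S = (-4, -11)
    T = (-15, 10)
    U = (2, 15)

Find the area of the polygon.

274.5

Apply the surveyor's formula: 2A = Σ (x_i·y_{i+1} − x_{i+1}·y_i), indices taken mod 6.
P→Q: (6)(2) − (6)(12) = -60
Q→R: (6)(4) − (1)(2) = 22
R→S: (1)(-11) − (-4)(4) = 5
S→T: (-4)(10) − (-15)(-11) = -205
T→U: (-15)(15) − (2)(10) = -245
U→P: (2)(12) − (6)(15) = -66
Σ = -549
Area = |Σ|/2 = 274.5.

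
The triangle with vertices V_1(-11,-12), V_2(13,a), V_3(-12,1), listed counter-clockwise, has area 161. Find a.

Write out the shoelace sum; only the two edges meeting at V_2 involve a:
2·Area = [((-11)·a − 13·(-12)) + (13·1 − (-12)·a)] + 155
       = 1·a + 324 = 322
⇒ a = -2.

-2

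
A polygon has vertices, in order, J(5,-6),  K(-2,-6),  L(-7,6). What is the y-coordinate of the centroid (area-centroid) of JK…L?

-2

Apply the surveyor's formula. First the cross-terms c_i = x_i·y_{i+1} − x_{i+1}·y_i:
  -42, -54, 12  ⇒  2A = -84, A = -42.
Then Σ (y_i + y_{i+1})·c_i = 504, so ȳ = 504 / (6·(-42)) = -2.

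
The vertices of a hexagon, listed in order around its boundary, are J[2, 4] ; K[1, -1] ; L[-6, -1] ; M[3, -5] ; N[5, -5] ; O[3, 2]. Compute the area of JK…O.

Apply Gauss's area formula: 2A = Σ (x_i·y_{i+1} − x_{i+1}·y_i), indices taken mod 6.
Σ = (-6) + (-7) + (33) + (10) + (25) + (8) = 63
Area = |Σ|/2 = 31.5.

31.5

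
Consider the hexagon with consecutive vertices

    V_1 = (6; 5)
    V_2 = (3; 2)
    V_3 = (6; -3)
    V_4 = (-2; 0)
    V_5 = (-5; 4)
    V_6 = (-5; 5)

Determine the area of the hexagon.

49

Apply the surveyor's formula: 2A = Σ (x_i·y_{i+1} − x_{i+1}·y_i), indices taken mod 6.
V_1→V_2: (6)(2) − (3)(5) = -3
V_2→V_3: (3)(-3) − (6)(2) = -21
V_3→V_4: (6)(0) − (-2)(-3) = -6
V_4→V_5: (-2)(4) − (-5)(0) = -8
V_5→V_6: (-5)(5) − (-5)(4) = -5
V_6→V_1: (-5)(5) − (6)(5) = -55
Σ = -98
Area = |Σ|/2 = 49.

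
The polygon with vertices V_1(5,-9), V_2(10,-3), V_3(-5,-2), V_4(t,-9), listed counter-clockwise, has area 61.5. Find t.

Write out the shoelace sum; only the two edges meeting at V_4 involve t:
2·Area = [((-5)·(-9) − t·(-2)) + (t·(-9) − 5·(-9))] + 40
       = -7·t + 130 = 123
⇒ t = 1.

1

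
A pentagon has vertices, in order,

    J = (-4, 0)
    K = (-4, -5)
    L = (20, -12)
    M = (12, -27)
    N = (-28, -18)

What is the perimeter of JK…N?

118

|JK| = √((0)² + (-5)²) = √25 = 5
|KL| = √((24)² + (-7)²) = √625 = 25
|LM| = √((-8)² + (-15)²) = √289 = 17
|MN| = √((-40)² + (9)²) = √1681 = 41
|NJ| = √((24)² + (18)²) = √900 = 30
Perimeter = 5 + 25 + 17 + 41 + 30 = 118.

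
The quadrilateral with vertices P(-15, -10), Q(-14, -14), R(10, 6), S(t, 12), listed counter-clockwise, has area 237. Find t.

Write out the shoelace sum; only the two edges meeting at S involve t:
2·Area = [(10·12 − t·6) + (t·(-10) − (-15)·12)] + 126
       = -16·t + 426 = 474
⇒ t = -3.

-3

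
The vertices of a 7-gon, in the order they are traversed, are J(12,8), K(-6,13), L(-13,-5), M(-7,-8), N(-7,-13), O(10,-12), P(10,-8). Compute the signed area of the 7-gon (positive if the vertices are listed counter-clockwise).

Σ = (204) + (199) + (69) + (35) + (214) + (40) + (176) = 937
Signed area = Σ/2 = 468.5 (positive ⇒ counter-clockwise traversal).

468.5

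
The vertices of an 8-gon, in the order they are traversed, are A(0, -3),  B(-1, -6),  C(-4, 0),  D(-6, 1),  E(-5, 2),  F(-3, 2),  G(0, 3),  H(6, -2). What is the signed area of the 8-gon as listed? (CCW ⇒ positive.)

Apply Gauss's area formula: 2A = Σ (x_i·y_{i+1} − x_{i+1}·y_i), indices taken mod 8.
Cross-terms: -3, -24, -4, -7, -4, -9, -18, -18  ⇒  Σ = -87
Signed area = Σ/2 = -43.5 (negative ⇒ clockwise traversal).

-43.5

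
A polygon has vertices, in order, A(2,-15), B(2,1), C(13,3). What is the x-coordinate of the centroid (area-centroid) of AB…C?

Apply Gauss's area formula. First the cross-terms c_i = x_i·y_{i+1} − x_{i+1}·y_i:
  32, -7, -201  ⇒  2A = -176, A = -88.
Then Σ (x_i + x_{i+1})·c_i = -2992, so x̄ = -2992 / (6·(-88)) = 17/3.

17/3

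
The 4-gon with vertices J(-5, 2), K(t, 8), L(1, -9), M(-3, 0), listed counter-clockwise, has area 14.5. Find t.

The doubled signed area Σ (x_i y_{i+1} − x_{i+1} y_i) is linear in t.
With t=0 it equals -81; the coefficient of t is -11 (from the two edges through K).
So -11·t + -81 = 2·14.5 = 29 ⇒ t = -10.

-10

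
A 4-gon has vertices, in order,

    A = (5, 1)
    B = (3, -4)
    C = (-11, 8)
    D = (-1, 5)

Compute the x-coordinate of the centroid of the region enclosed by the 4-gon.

-109/87

Apply the shoelace formula. First the cross-terms c_i = x_i·y_{i+1} − x_{i+1}·y_i:
  -23, -20, -47, -26  ⇒  2A = -116, A = -58.
Then Σ (x_i + x_{i+1})·c_i = 436, so x̄ = 436 / (6·(-58)) = -109/87.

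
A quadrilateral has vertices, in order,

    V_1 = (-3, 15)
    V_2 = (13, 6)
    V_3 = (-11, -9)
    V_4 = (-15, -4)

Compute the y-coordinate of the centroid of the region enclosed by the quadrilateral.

Apply Gauss's area formula. First the cross-terms c_i = x_i·y_{i+1} − x_{i+1}·y_i:
  -213, -51, -91, -237  ⇒  2A = -592, A = -296.
Then Σ (y_i + y_{i+1})·c_i = -5744, so ȳ = -5744 / (6·(-296)) = 359/111.

359/111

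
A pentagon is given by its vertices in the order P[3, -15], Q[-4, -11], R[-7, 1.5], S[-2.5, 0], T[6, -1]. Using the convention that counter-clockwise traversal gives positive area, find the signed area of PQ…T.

-128.375

P→Q: (3)(-11) − (-4)(-15) = -93
Q→R: (-4)(1.5) − (-7)(-11) = -83
R→S: (-7)(0) − (-2.5)(1.5) = 3.75
S→T: (-2.5)(-1) − (6)(0) = 2.5
T→P: (6)(-15) − (3)(-1) = -87
Σ = -256.75
Signed area = Σ/2 = -128.375 (negative ⇒ clockwise traversal).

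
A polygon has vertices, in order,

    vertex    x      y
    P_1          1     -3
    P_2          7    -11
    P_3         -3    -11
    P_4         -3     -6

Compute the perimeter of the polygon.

|P_1P_2| = √((6)² + (-8)²) = √100 = 10
|P_2P_3| = √((-10)² + (0)²) = √100 = 10
|P_3P_4| = √((0)² + (5)²) = √25 = 5
|P_4P_1| = √((4)² + (3)²) = √25 = 5
Perimeter = 10 + 10 + 5 + 5 = 30.

30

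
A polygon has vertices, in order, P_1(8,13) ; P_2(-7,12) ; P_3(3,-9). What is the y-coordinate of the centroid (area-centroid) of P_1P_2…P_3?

16/3

Apply the shoelace formula. First the cross-terms c_i = x_i·y_{i+1} − x_{i+1}·y_i:
  187, 27, 111  ⇒  2A = 325, A = 162.5.
Then Σ (y_i + y_{i+1})·c_i = 5200, so ȳ = 5200 / (6·162.5) = 16/3.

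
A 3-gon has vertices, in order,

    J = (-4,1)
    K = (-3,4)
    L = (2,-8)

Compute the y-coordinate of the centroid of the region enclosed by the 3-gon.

Apply the surveyor's formula. First the cross-terms c_i = x_i·y_{i+1} − x_{i+1}·y_i:
  -13, 16, -30  ⇒  2A = -27, A = -13.5.
Then Σ (y_i + y_{i+1})·c_i = 81, so ȳ = 81 / (6·(-13.5)) = -1.

-1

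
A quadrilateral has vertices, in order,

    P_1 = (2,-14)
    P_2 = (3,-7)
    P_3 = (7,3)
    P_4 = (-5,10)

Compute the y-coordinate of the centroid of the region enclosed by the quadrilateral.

Apply the shoelace formula. First the cross-terms c_i = x_i·y_{i+1} − x_{i+1}·y_i:
  28, 58, 85, 50  ⇒  2A = 221, A = 110.5.
Then Σ (y_i + y_{i+1})·c_i = 85, so ȳ = 85 / (6·110.5) = 5/39.

5/39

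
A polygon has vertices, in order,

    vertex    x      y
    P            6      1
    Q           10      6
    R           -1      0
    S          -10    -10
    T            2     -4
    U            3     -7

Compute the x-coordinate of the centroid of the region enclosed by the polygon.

55/87

Apply the surveyor's formula. First the cross-terms c_i = x_i·y_{i+1} − x_{i+1}·y_i:
  26, 6, 10, 60, -2, 45  ⇒  2A = 145, A = 72.5.
Then Σ (x_i + x_{i+1})·c_i = 275, so x̄ = 275 / (6·72.5) = 55/87.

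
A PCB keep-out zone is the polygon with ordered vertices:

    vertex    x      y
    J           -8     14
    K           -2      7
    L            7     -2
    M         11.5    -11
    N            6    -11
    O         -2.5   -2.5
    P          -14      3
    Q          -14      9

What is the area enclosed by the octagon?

J→K: (-8)(7) − (-2)(14) = -28
K→L: (-2)(-2) − (7)(7) = -45
L→M: (7)(-11) − (11.5)(-2) = -54
M→N: (11.5)(-11) − (6)(-11) = -60.5
N→O: (6)(-2.5) − (-2.5)(-11) = -42.5
O→P: (-2.5)(3) − (-14)(-2.5) = -42.5
P→Q: (-14)(9) − (-14)(3) = -84
Q→J: (-14)(14) − (-8)(9) = -124
Σ = -480.5
Area = |Σ|/2 = 240.25.

240.25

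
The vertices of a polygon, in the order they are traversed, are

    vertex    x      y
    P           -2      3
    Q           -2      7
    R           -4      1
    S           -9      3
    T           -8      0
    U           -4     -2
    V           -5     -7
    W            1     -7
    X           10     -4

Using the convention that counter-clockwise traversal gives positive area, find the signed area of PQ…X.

Apply Gauss's area formula: 2A = Σ (x_i·y_{i+1} − x_{i+1}·y_i), indices taken mod 9.
Σ = (-8) + (26) + (-3) + (24) + (16) + (18) + (42) + (66) + (22) = 203
Signed area = Σ/2 = 101.5 (positive ⇒ counter-clockwise traversal).

101.5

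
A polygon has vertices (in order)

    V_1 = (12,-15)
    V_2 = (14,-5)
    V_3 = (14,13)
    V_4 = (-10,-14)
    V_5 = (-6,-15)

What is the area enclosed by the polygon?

Apply the surveyor's formula: 2A = Σ (x_i·y_{i+1} − x_{i+1}·y_i), indices taken mod 5.
Σ = (150) + (252) + (-66) + (66) + (270) = 672
Area = |Σ|/2 = 336.

336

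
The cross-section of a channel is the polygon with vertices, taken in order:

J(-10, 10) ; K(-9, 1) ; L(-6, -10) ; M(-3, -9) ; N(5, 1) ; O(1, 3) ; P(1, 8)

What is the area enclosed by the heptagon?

Apply the shoelace (surveyor's) formula: 2A = Σ (x_i·y_{i+1} − x_{i+1}·y_i), indices taken mod 7.
Cross-terms: 80, 96, 24, 42, 14, 5, 90  ⇒  Σ = 351
Area = |Σ|/2 = 175.5.

175.5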